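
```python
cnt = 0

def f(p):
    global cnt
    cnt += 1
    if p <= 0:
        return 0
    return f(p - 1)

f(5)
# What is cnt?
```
Call trace:
f(p=5)
  f(p=4)
    f(p=3)
      f(p=2)
        f(p=1)
          f(p=0)
          -> return 0
        -> return 0
      -> return 0
    -> return 0
  -> return 0
-> return 0

cnt is incremented once per call. f is entered once for each p = 5, 4, 3, 2, 1, 0 (the p <= 0 call returns without recursing), i.e. 5 + 1 calls.
cnt = 6

Final answer: 6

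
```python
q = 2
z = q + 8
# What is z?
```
Trace:
  q=2
  q=2, z=10

Final answer: 10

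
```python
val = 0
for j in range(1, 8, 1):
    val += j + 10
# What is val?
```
Trace:
  val=0
  val=11, j=1
  val=23, j=2
  val=36, j=3
  val=50, j=4
  val=65, j=5
  val=81, j=6
  val=98, j=7

Final answer: 98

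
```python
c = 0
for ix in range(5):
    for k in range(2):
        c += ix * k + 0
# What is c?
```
Trace:
  c=0
  c=0, ix=0, k=0
  c=0, ix=0, k=1
  c=0, ix=1, k=0
  c=1, ix=1, k=1
  c=1, ix=2, k=0
  c=3, ix=2, k=1
  c=3, ix=3, k=0
  c=6, ix=3, k=1
  c=6, ix=4, k=0
  c=10, ix=4, k=1

Final answer: 10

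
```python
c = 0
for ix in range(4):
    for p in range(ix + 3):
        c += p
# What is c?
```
Trace:
  c=0
  c=0, ix=0, p=0
  c=1, ix=0, p=1
  c=3, ix=0, p=2
  c=3, ix=1, p=0
  c=4, ix=1, p=1
  c=6, ix=1, p=2
  c=9, ix=1, p=3
  c=9, ix=2, p=0
  c=10, ix=2, p=1
  c=12, ix=2, p=2
  c=15, ix=2, p=3
  c=19, ix=2, p=4
  c=19, ix=3, p=0
  c=20, ix=3, p=1
  c=22, ix=3, p=2
  c=25, ix=3, p=3
  c=29, ix=3, p=4
  c=34, ix=3, p=5

Final answer: 34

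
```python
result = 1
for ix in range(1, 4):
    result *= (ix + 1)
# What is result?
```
Trace:
  result=1
  result=2, ix=1
  result=6, ix=2
  result=24, ix=3

Final answer: 24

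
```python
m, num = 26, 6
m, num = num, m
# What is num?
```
Trace:
  m=26, num=6
  m=6, num=26

Final answer: 26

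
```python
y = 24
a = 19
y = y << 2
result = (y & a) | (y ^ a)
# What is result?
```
Trace:
  y=24
  y=24, a=19
  y=96, a=19
  y=96, a=19, result=115

Final answer: 115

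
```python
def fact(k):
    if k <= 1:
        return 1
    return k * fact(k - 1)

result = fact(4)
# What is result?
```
Call trace:
fact(k=4)
  fact(k=3)
    fact(k=2)
      fact(k=1)
      -> return 1
    -> return 2
  -> return 6
-> return 24

Final answer: 24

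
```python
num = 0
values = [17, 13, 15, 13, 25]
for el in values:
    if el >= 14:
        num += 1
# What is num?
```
Trace:
  num=0
  num=1, el=17
  num=1, el=13
  num=2, el=15
  num=2, el=13
  num=3, el=25

Final answer: 3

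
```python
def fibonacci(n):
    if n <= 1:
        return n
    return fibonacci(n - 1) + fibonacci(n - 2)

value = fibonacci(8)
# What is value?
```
Call trace (a repeated sub-call is expanded the first time; later identical calls just restate its return value):
fibonacci(n=8)
  fibonacci(n=7)
    fibonacci(n=6)
      fibonacci(n=5)
        fibonacci(n=4)
          fibonacci(n=3)
            fibonacci(n=2)
              fibonacci(n=1)
              -> return 1
              fibonacci(n=0)
              -> return 0
            -> return 1
            fibonacci(n=1)
            -> return 1
          -> return 2
          fibonacci(n=2) -> return 1  (same call as traced above)
        -> return 3
        fibonacci(n=3) -> return 2  (same call as traced above)
      -> return 5
      fibonacci(n=4) -> return 3  (same call as traced above)
    -> return 8
    fibonacci(n=5) -> return 5  (same call as traced above)
  -> return 13
  fibonacci(n=6) -> return 8  (same call as traced above)
-> return 21

Final answer: 21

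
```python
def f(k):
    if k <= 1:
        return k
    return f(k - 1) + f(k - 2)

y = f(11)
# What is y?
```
Call trace (a repeated sub-call is expanded the first time; later identical calls just restate its return value):
f(k=11)
  f(k=10)
    f(k=9)
      f(k=8)
        f(k=7)
          f(k=6)
            f(k=5)
              f(k=4)
                f(k=3)
                  f(k=2)
                    f(k=1)
                    -> return 1
                    f(k=0)
                    -> return 0
                  -> return 1
                  f(k=1)
                  -> return 1
                -> return 2
                f(k=2) -> return 1  (same call as traced above)
              -> return 3
              f(k=3) -> return 2  (same call as traced above)
            -> return 5
            f(k=4) -> return 3  (same call as traced above)
          -> return 8
          f(k=5) -> return 5  (same call as traced above)
        -> return 13
        f(k=6) -> return 8  (same call as traced above)
      -> return 21
      f(k=7) -> return 13  (same call as traced above)
    -> return 34
    f(k=8) -> return 21  (same call as traced above)
  -> return 55
  f(k=9) -> return 34  (same call as traced above)
-> return 89

Final answer: 89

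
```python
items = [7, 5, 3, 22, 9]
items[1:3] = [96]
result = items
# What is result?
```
Trace:
  items=[7, 5, 3, 22, 9]
  items=[7, 96, 22, 9]
  items=[7, 96, 22, 9], result=[7, 96, 22, 9]

Final answer: [7, 96, 22, 9]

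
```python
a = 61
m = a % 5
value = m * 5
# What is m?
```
Trace:
  a=61
  a=61, m=1
  a=61, m=1, value=5

Final answer: 1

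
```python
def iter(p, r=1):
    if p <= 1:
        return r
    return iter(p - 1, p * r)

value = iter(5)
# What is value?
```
Call trace:
iter(p=5, r=1)
  iter(p=4, r=5)
    iter(p=3, r=20)
      iter(p=2, r=60)
        iter(p=1, r=120)
        -> return 120
      -> return 120
    -> return 120
  -> return 120
-> return 120

Final answer: 120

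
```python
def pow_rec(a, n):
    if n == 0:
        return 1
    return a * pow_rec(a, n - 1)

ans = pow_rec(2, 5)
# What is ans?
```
Call trace:
pow_rec(a=2, n=5)
  pow_rec(a=2, n=4)
    pow_rec(a=2, n=3)
      pow_rec(a=2, n=2)
        pow_rec(a=2, n=1)
          pow_rec(a=2, n=0)
          -> return 1
        -> return 2
      -> return 4
    -> return 8
  -> return 16
-> return 32

Final answer: 32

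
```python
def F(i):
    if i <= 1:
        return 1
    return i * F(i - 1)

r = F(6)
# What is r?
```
Call trace:
F(i=6)
  F(i=5)
    F(i=4)
      F(i=3)
        F(i=2)
          F(i=1)
          -> return 1
        -> return 2
      -> return 6
    -> return 24
  -> return 120
-> return 720

Final answer: 720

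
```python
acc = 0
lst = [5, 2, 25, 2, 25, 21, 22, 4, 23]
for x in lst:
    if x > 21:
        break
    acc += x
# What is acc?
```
Trace:
  acc=0
  acc=5, x=5
  acc=7, x=2
  acc=7, x=25

Final answer: 7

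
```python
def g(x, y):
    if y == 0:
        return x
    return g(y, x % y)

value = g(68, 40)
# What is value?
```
Call trace:
g(x=68, y=40)
  g(x=40, y=28)
    g(x=28, y=12)
      g(x=12, y=4)
        g(x=4, y=0)
        -> return 4
      -> return 4
    -> return 4
  -> return 4
-> return 4

Final answer: 4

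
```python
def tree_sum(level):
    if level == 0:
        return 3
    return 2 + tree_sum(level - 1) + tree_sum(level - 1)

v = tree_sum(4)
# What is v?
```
Call trace (a repeated sub-call is expanded the first time; later identical calls just restate its return value):
tree_sum(level=4)
  tree_sum(level=3)
    tree_sum(level=2)
      tree_sum(level=1)
        tree_sum(level=0)
        -> return 3
        tree_sum(level=0)
        -> return 3
      -> return 8
      tree_sum(level=1) -> return 8  (same call as traced above)
    -> return 18
    tree_sum(level=2) -> return 18  (same call as traced above)
  -> return 38
  tree_sum(level=3) -> return 38  (same call as traced above)
-> return 78

Final answer: 78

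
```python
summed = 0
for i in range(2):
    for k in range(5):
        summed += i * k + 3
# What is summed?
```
Trace:
  summed=0
  summed=3, i=0, k=0
  summed=6, i=0, k=1
  summed=9, i=0, k=2
  summed=12, i=0, k=3
  summed=15, i=0, k=4
  summed=18, i=1, k=0
  summed=22, i=1, k=1
  summed=27, i=1, k=2
  summed=33, i=1, k=3
  summed=40, i=1, k=4

Final answer: 40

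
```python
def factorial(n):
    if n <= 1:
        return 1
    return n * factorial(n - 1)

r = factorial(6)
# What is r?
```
Call trace:
factorial(n=6)
  factorial(n=5)
    factorial(n=4)
      factorial(n=3)
        factorial(n=2)
          factorial(n=1)
          -> return 1
        -> return 2
      -> return 6
    -> return 24
  -> return 120
-> return 720

Final answer: 720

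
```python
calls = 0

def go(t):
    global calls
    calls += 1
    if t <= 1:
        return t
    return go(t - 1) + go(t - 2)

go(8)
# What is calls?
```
Call trace (a repeated sub-call is expanded the first time; later identical calls just restate its return value):
go(t=8)
  go(t=7)
    go(t=6)
      go(t=5)
        go(t=4)
          go(t=3)
            go(t=2)
              go(t=1)
              -> return 1
              go(t=0)
              -> return 0
            -> return 1
            go(t=1)
            -> return 1
          -> return 2
          go(t=2) -> return 1  (same call as traced above)
        -> return 3
        go(t=3) -> return 2  (same call as traced above)
      -> return 5
      go(t=4) -> return 3  (same call as traced above)
    -> return 8
    go(t=5) -> return 5  (same call as traced above)
  -> return 13
  go(t=6) -> return 8  (same call as traced above)
-> return 21

calls is incremented once per call, so count the calls in each subtree. Let C(t) = number of calls made by go(t).
C(0) = C(1) = 1 (base case, no recursion); C(t) = 1 + C(t - 1) + C(t - 2) otherwise.
C(2) = 1 + C(1) + C(0) = 1 + 1 + 1 = 3
C(3) = 1 + C(2) + C(1) = 1 + 3 + 1 = 5
C(4) = 1 + C(3) + C(2) = 1 + 5 + 3 = 9
C(5) = 1 + C(4) + C(3) = 1 + 9 + 5 = 15
C(6) = 1 + C(5) + C(4) = 1 + 15 + 9 = 25
C(7) = 1 + C(6) + C(5) = 1 + 25 + 15 = 41
C(8) = 1 + C(7) + C(6) = 1 + 41 + 25 = 67
calls = C(8) = 67

Final answer: 67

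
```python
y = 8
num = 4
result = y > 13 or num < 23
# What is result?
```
Trace:
  y=8
  y=8, num=4
  y=8, num=4, result=True

Final answer: True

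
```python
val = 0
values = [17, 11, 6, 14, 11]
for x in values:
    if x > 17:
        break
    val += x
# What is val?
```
Trace:
  val=0
  val=17, x=17
  val=28, x=11
  val=34, x=6
  val=48, x=14
  val=59, x=11

Final answer: 59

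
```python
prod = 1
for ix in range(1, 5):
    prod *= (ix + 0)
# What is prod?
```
Trace:
  prod=1
  prod=1, ix=1
  prod=2, ix=2
  prod=6, ix=3
  prod=24, ix=4

Final answer: 24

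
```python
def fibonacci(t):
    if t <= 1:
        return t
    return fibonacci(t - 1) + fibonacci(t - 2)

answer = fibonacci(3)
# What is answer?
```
Call trace:
fibonacci(t=3)
  fibonacci(t=2)
    fibonacci(t=1)
    -> return 1
    fibonacci(t=0)
    -> return 0
  -> return 1
  fibonacci(t=1)
  -> return 1
-> return 2

Final answer: 2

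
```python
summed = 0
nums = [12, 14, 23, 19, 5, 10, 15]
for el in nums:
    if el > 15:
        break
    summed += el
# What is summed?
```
Trace:
  summed=0
  summed=12, el=12
  summed=26, el=14
  summed=26, el=23

Final answer: 26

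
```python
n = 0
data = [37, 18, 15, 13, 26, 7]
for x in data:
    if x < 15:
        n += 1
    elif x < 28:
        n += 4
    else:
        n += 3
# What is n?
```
Trace:
  n=0
  n=3, x=37
  n=7, x=18
  n=11, x=15
  n=12, x=13
  n=16, x=26
  n=17, x=7

Final answer: 17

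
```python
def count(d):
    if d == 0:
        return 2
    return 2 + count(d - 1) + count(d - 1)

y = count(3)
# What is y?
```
Call trace (a repeated sub-call is expanded the first time; later identical calls just restate its return value):
count(d=3)
  count(d=2)
    count(d=1)
      count(d=0)
      -> return 2
      count(d=0)
      -> return 2
    -> return 6
    count(d=1) -> return 6  (same call as traced above)
  -> return 14
  count(d=2) -> return 14  (same call as traced above)
-> return 30

Final answer: 30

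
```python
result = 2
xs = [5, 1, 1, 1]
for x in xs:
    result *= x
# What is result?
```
Trace:
  result=2
  result=10, x=5
  result=10, x=1
  result=10, x=1
  result=10, x=1

Final answer: 10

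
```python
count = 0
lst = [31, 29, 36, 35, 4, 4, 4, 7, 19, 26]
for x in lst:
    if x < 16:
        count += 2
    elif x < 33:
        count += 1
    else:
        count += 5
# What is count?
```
Trace:
  count=0
  count=1, x=31
  count=2, x=29
  count=7, x=36
  count=12, x=35
  count=14, x=4
  count=16, x=4
  count=18, x=4
  count=20, x=7
  count=21, x=19
  count=22, x=26

Final answer: 22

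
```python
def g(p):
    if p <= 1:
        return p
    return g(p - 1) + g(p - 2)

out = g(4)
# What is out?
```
Call trace (a repeated sub-call is expanded the first time; later identical calls just restate its return value):
g(p=4)
  g(p=3)
    g(p=2)
      g(p=1)
      -> return 1
      g(p=0)
      -> return 0
    -> return 1
    g(p=1)
    -> return 1
  -> return 2
  g(p=2) -> return 1  (same call as traced above)
-> return 3

Final answer: 3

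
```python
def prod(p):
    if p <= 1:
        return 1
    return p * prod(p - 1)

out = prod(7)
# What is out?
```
Call trace:
prod(p=7)
  prod(p=6)
    prod(p=5)
      prod(p=4)
        prod(p=3)
          prod(p=2)
            prod(p=1)
            -> return 1
          -> return 2
        -> return 6
      -> return 24
    -> return 120
  -> return 720
-> return 5040

Final answer: 5040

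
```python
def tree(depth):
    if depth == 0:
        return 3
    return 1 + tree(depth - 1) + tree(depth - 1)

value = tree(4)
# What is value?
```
Call trace (a repeated sub-call is expanded the first time; later identical calls just restate its return value):
tree(depth=4)
  tree(depth=3)
    tree(depth=2)
      tree(depth=1)
        tree(depth=0)
        -> return 3
        tree(depth=0)
        -> return 3
      -> return 7
      tree(depth=1) -> return 7  (same call as traced above)
    -> return 15
    tree(depth=2) -> return 15  (same call as traced above)
  -> return 31
  tree(depth=3) -> return 31  (same call as traced above)
-> return 63

Final answer: 63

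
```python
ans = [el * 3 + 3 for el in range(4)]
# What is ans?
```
Trace:
  el=0
  el=1
  el=2
  el=3
  ans=[3, 6, 9, 12]

Final answer: [3, 6, 9, 12]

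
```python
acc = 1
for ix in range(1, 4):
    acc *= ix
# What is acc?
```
Trace:
  acc=1
  acc=1, ix=1
  acc=2, ix=2
  acc=6, ix=3

Final answer: 6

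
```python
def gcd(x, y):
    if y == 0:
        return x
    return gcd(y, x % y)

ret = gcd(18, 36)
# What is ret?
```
Call trace:
gcd(x=18, y=36)
  gcd(x=36, y=18)
    gcd(x=18, y=0)
    -> return 18
  -> return 18
-> return 18

Final answer: 18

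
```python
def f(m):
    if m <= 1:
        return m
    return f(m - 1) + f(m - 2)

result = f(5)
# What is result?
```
Call trace (a repeated sub-call is expanded the first time; later identical calls just restate its return value):
f(m=5)
  f(m=4)
    f(m=3)
      f(m=2)
        f(m=1)
        -> return 1
        f(m=0)
        -> return 0
      -> return 1
      f(m=1)
      -> return 1
    -> return 2
    f(m=2) -> return 1  (same call as traced above)
  -> return 3
  f(m=3) -> return 2  (same call as traced above)
-> return 5

Final answer: 5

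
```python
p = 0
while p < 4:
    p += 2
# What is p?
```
Trace:
  p=0
  p=2
  p=4

Final answer: 4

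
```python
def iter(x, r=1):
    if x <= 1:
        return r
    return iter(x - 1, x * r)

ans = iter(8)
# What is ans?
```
Call trace:
iter(x=8, r=1)
  iter(x=7, r=8)
    iter(x=6, r=56)
      iter(x=5, r=336)
        iter(x=4, r=1680)
          iter(x=3, r=6720)
            iter(x=2, r=20160)
              iter(x=1, r=40320)
              -> return 40320
            -> return 40320
          -> return 40320
        -> return 40320
      -> return 40320
    -> return 40320
  -> return 40320
-> return 40320

Final answer: 40320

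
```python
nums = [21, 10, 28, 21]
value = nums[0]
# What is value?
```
Trace:
  nums=[21, 10, 28, 21]
  nums=[21, 10, 28, 21], value=21

Final answer: 21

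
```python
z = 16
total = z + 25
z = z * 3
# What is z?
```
Trace:
  z=16
  z=16, total=41
  z=48, total=41

Final answer: 48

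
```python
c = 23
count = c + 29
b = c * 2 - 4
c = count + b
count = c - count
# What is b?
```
Trace:
  c=23
  c=23, count=52
  c=23, count=52, b=42
  c=94, count=52, b=42
  c=94, count=42, b=42

Final answer: 42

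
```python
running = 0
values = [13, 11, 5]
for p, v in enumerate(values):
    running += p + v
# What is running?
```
Trace:
  running=0
  running=13, p=0, v=13
  running=25, p=1, v=11
  running=32, p=2, v=5

Final answer: 32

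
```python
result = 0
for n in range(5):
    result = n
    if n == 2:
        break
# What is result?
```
Trace:
  result=0
  result=0, n=0
  result=1, n=1
  result=2, n=2

Final answer: 2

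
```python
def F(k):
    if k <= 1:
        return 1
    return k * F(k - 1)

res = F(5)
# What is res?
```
Call trace:
F(k=5)
  F(k=4)
    F(k=3)
      F(k=2)
        F(k=1)
        -> return 1
      -> return 2
    -> return 6
  -> return 24
-> return 120

Final answer: 120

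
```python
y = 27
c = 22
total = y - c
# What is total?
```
Trace:
  y=27
  y=27, c=22
  y=27, c=22, total=5

Final answer: 5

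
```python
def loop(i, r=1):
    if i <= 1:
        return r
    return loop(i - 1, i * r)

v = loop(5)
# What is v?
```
Call trace:
loop(i=5, r=1)
  loop(i=4, r=5)
    loop(i=3, r=20)
      loop(i=2, r=60)
        loop(i=1, r=120)
        -> return 120
      -> return 120
    -> return 120
  -> return 120
-> return 120

Final answer: 120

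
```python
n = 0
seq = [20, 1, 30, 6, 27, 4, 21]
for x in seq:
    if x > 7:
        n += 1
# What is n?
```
Trace:
  n=0
  n=1, x=20
  n=1, x=1
  n=2, x=30
  n=2, x=6
  n=3, x=27
  n=3, x=4
  n=4, x=21

Final answer: 4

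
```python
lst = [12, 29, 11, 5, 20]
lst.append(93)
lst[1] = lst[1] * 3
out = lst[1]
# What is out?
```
Trace:
  lst=[12, 29, 11, 5, 20]
  lst=[12, 29, 11, 5, 20, 93]
  lst=[12, 87, 11, 5, 20, 93]
  lst=[12, 87, 11, 5, 20, 93], out=87

Final answer: 87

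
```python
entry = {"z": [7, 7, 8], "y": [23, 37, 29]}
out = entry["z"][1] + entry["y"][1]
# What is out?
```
Trace:
  entry={'z': [7, 7, 8], 'y': [23, 37, 29]}
  entry={'z': [7, 7, 8], 'y': [23, 37, 29]}, out=44

Final answer: 44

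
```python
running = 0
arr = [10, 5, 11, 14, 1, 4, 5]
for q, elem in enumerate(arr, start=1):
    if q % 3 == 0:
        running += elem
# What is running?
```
Trace:
  running=0
  running=0, q=1, elem=10
  running=0, q=2, elem=5
  running=11, q=3, elem=11
  running=11, q=4, elem=14
  running=11, q=5, elem=1
  running=15, q=6, elem=4
  running=15, q=7, elem=5

Final answer: 15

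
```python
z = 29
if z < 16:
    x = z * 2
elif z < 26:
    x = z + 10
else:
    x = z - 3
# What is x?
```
Trace:
  z=29
  z=29, x=26

Final answer: 26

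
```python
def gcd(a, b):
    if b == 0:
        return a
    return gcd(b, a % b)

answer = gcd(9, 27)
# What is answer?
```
Call trace:
gcd(a=9, b=27)
  gcd(a=27, b=9)
    gcd(a=9, b=0)
    -> return 9
  -> return 9
-> return 9

Final answer: 9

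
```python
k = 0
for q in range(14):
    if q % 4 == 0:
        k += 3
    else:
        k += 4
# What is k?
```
Trace:
  k=0
  k=3, q=0
  k=7, q=1
  k=11, q=2
  k=15, q=3
  k=18, q=4
  k=22, q=5
  k=26, q=6
  k=30, q=7
  k=33, q=8
  k=37, q=9
  k=41, q=10
  k=45, q=11
  k=48, q=12
  k=52, q=13

Final answer: 52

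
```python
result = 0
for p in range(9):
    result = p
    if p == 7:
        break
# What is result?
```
Trace:
  result=0
  result=0, p=0
  result=1, p=1
  result=2, p=2
  result=3, p=3
  result=4, p=4
  result=5, p=5
  result=6, p=6
  result=7, p=7

Final answer: 7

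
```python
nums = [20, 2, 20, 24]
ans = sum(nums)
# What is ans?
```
Trace:
  nums=[20, 2, 20, 24]
  nums=[20, 2, 20, 24], ans=66

Final answer: 66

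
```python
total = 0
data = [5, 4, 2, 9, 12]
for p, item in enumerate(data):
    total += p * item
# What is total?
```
Trace:
  total=0
  total=0, p=0, item=5
  total=4, p=1, item=4
  total=8, p=2, item=2
  total=35, p=3, item=9
  total=83, p=4, item=12

Final answer: 83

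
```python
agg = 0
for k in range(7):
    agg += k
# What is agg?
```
Trace:
  agg=0
  agg=0, k=0
  agg=1, k=1
  agg=3, k=2
  agg=6, k=3
  agg=10, k=4
  agg=15, k=5
  agg=21, k=6

Final answer: 21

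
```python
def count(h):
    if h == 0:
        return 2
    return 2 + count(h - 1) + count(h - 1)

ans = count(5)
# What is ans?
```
Call trace (a repeated sub-call is expanded the first time; later identical calls just restate its return value):
count(h=5)
  count(h=4)
    count(h=3)
      count(h=2)
        count(h=1)
          count(h=0)
          -> return 2
          count(h=0)
          -> return 2
        -> return 6
        count(h=1) -> return 6  (same call as traced above)
      -> return 14
      count(h=2) -> return 14  (same call as traced above)
    -> return 30
    count(h=3) -> return 30  (same call as traced above)
  -> return 62
  count(h=4) -> return 62  (same call as traced above)
-> return 126

Final answer: 126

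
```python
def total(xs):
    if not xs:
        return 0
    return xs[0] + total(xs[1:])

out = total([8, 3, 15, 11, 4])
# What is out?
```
Call trace:
total(xs=[8, 3, 15, 11, 4])
  total(xs=[3, 15, 11, 4])
    total(xs=[15, 11, 4])
      total(xs=[11, 4])
        total(xs=[4])
          total(xs=[])
          -> return 0
        -> return 4
      -> return 15
    -> return 30
  -> return 33
-> return 41

Final answer: 41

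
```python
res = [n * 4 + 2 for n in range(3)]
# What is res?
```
Trace:
  n=0
  n=1
  n=2
  res=[2, 6, 10]

Final answer: [2, 6, 10]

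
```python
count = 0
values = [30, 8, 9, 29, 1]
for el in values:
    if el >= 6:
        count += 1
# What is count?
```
Trace:
  count=0
  count=1, el=30
  count=2, el=8
  count=3, el=9
  count=4, el=29
  count=4, el=1

Final answer: 4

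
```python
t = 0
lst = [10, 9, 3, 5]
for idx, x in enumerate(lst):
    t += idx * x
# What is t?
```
Trace:
  t=0
  t=0, idx=0, x=10
  t=9, idx=1, x=9
  t=15, idx=2, x=3
  t=30, idx=3, x=5

Final answer: 30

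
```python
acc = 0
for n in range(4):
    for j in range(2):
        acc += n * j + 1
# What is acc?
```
Trace:
  acc=0
  acc=1, n=0, j=0
  acc=2, n=0, j=1
  acc=3, n=1, j=0
  acc=5, n=1, j=1
  acc=6, n=2, j=0
  acc=9, n=2, j=1
  acc=10, n=3, j=0
  acc=14, n=3, j=1

Final answer: 14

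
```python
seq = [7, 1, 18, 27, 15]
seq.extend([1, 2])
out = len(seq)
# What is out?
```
Trace:
  seq=[7, 1, 18, 27, 15]
  seq=[7, 1, 18, 27, 15, 1, 2]
  seq=[7, 1, 18, 27, 15, 1, 2], out=7

Final answer: 7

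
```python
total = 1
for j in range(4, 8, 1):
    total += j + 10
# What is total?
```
Trace:
  total=1
  total=15, j=4
  total=30, j=5
  total=46, j=6
  total=63, j=7

Final answer: 63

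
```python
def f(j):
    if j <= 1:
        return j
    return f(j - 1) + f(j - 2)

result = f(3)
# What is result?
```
Call trace:
f(j=3)
  f(j=2)
    f(j=1)
    -> return 1
    f(j=0)
    -> return 0
  -> return 1
  f(j=1)
  -> return 1
-> return 2

Final answer: 2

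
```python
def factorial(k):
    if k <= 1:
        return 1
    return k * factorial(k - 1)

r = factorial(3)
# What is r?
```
Call trace:
factorial(k=3)
  factorial(k=2)
    factorial(k=1)
    -> return 1
  -> return 2
-> return 6

Final answer: 6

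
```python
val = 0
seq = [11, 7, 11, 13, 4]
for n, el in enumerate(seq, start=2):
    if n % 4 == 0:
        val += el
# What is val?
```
Trace:
  val=0
  val=0, n=2, el=11
  val=0, n=3, el=7
  val=11, n=4, el=11
  val=11, n=5, el=13
  val=11, n=6, el=4

Final answer: 11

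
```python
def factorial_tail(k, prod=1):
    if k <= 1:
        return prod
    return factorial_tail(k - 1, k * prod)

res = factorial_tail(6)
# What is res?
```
Call trace:
factorial_tail(k=6, prod=1)
  factorial_tail(k=5, prod=6)
    factorial_tail(k=4, prod=30)
      factorial_tail(k=3, prod=120)
        factorial_tail(k=2, prod=360)
          factorial_tail(k=1, prod=720)
          -> return 720
        -> return 720
      -> return 720
    -> return 720
  -> return 720
-> return 720

Final answer: 720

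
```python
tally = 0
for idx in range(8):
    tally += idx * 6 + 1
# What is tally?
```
Trace:
  tally=0
  tally=1, idx=0
  tally=8, idx=1
  tally=21, idx=2
  tally=40, idx=3
  tally=65, idx=4
  tally=96, idx=5
  tally=133, idx=6
  tally=176, idx=7

Final answer: 176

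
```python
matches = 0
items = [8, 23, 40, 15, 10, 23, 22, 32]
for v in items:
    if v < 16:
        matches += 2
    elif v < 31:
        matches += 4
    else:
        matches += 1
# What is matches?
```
Trace:
  matches=0
  matches=2, v=8
  matches=6, v=23
  matches=7, v=40
  matches=9, v=15
  matches=11, v=10
  matches=15, v=23
  matches=19, v=22
  matches=20, v=32

Final answer: 20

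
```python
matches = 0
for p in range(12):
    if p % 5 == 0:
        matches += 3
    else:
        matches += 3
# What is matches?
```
Trace:
  matches=0
  matches=3, p=0
  matches=6, p=1
  matches=9, p=2
  matches=12, p=3
  matches=15, p=4
  matches=18, p=5
  matches=21, p=6
  matches=24, p=7
  matches=27, p=8
  matches=30, p=9
  matches=33, p=10
  matches=36, p=11

Final answer: 36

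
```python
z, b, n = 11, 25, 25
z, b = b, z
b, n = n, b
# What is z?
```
Trace:
  z=11, b=25, n=25
  z=25, b=11, n=25
  z=25, b=25, n=11

Final answer: 25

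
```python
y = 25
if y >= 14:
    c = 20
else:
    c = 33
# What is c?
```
Trace:
  y=25
  y=25, c=20

Final answer: 20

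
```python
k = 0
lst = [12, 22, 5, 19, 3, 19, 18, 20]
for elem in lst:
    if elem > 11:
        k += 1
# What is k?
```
Trace:
  k=0
  k=1, elem=12
  k=2, elem=22
  k=2, elem=5
  k=3, elem=19
  k=3, elem=3
  k=4, elem=19
  k=5, elem=18
  k=6, elem=20

Final answer: 6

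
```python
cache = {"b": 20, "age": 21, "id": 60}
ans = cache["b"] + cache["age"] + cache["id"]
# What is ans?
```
Trace:
  cache={'b': 20, 'age': 21, 'id': 60}
  cache={'b': 20, 'age': 21, 'id': 60}, ans=101

Final answer: 101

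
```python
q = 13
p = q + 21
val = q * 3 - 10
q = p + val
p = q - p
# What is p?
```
Trace:
  q=13
  q=13, p=34
  q=13, p=34, val=29
  q=63, p=34, val=29
  q=63, p=29, val=29

Final answer: 29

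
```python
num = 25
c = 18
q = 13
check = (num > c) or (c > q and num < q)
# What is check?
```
Trace:
  num=25
  num=25, c=18
  num=25, c=18, q=13
  num=25, c=18, q=13, check=True

Final answer: True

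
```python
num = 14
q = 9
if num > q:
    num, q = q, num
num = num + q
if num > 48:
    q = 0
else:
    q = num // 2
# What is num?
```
Trace:
  num=14
  num=14, q=9
  num=9, q=14
  num=23, q=14
  num=23, q=11

Final answer: 23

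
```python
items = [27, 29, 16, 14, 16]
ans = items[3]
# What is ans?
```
Trace:
  items=[27, 29, 16, 14, 16]
  items=[27, 29, 16, 14, 16], ans=14

Final answer: 14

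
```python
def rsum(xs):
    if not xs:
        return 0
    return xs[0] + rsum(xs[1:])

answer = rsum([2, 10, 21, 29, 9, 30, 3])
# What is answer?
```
Call trace:
rsum(xs=[2, 10, 21, 29, 9, 30, 3])
  rsum(xs=[10, 21, 29, 9, 30, 3])
    rsum(xs=[21, 29, 9, 30, 3])
      rsum(xs=[29, 9, 30, 3])
        rsum(xs=[9, 30, 3])
          rsum(xs=[30, 3])
            rsum(xs=[3])
              rsum(xs=[])
              -> return 0
            -> return 3
          -> return 33
        -> return 42
      -> return 71
    -> return 92
  -> return 102
-> return 104

Final answer: 104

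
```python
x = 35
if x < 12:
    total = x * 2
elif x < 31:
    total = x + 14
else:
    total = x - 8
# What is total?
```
Trace:
  x=35
  x=35, total=27

Final answer: 27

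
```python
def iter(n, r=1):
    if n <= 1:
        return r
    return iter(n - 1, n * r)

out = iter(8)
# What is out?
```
Call trace:
iter(n=8, r=1)
  iter(n=7, r=8)
    iter(n=6, r=56)
      iter(n=5, r=336)
        iter(n=4, r=1680)
          iter(n=3, r=6720)
            iter(n=2, r=20160)
              iter(n=1, r=40320)
              -> return 40320
            -> return 40320
          -> return 40320
        -> return 40320
      -> return 40320
    -> return 40320
  -> return 40320
-> return 40320

Final answer: 40320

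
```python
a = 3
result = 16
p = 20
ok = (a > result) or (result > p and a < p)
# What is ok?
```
Trace:
  a=3
  a=3, result=16
  a=3, result=16, p=20
  a=3, result=16, p=20, ok=False

Final answer: False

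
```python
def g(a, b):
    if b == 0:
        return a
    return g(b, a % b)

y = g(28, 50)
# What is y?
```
Call trace:
g(a=28, b=50)
  g(a=50, b=28)
    g(a=28, b=22)
      g(a=22, b=6)
        g(a=6, b=4)
          g(a=4, b=2)
            g(a=2, b=0)
            -> return 2
          -> return 2
        -> return 2
      -> return 2
    -> return 2
  -> return 2
-> return 2

Final answer: 2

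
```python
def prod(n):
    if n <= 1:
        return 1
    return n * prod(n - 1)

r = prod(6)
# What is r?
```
Call trace:
prod(n=6)
  prod(n=5)
    prod(n=4)
      prod(n=3)
        prod(n=2)
          prod(n=1)
          -> return 1
        -> return 2
      -> return 6
    -> return 24
  -> return 120
-> return 720

Final answer: 720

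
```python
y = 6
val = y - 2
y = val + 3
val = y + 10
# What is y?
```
Trace:
  y=6
  y=6, val=4
  y=7, val=4
  y=7, val=17

Final answer: 7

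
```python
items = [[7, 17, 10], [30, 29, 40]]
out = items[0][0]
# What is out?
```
Trace:
  items=[[7, 17, 10], [30, 29, 40]]
  items=[[7, 17, 10], [30, 29, 40]], out=7

Final answer: 7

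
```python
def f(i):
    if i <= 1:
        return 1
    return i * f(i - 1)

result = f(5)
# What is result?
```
Call trace:
f(i=5)
  f(i=4)
    f(i=3)
      f(i=2)
        f(i=1)
        -> return 1
      -> return 2
    -> return 6
  -> return 24
-> return 120

Final answer: 120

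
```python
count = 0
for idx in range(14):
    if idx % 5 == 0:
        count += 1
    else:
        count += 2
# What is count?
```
Trace:
  count=0
  count=1, idx=0
  count=3, idx=1
  count=5, idx=2
  count=7, idx=3
  count=9, idx=4
  count=10, idx=5
  count=12, idx=6
  count=14, idx=7
  count=16, idx=8
  count=18, idx=9
  count=19, idx=10
  count=21, idx=11
  count=23, idx=12
  count=25, idx=13

Final answer: 25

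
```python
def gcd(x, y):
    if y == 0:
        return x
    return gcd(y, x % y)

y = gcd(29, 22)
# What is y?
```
Call trace:
gcd(x=29, y=22)
  gcd(x=22, y=7)
    gcd(x=7, y=1)
      gcd(x=1, y=0)
      -> return 1
    -> return 1
  -> return 1
-> return 1

Final answer: 1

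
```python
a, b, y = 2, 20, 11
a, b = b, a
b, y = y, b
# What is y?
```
Trace:
  a=2, b=20, y=11
  a=20, b=2, y=11
  a=20, b=11, y=2

Final answer: 2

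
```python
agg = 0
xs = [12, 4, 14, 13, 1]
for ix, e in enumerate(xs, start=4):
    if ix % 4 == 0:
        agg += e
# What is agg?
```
Trace:
  agg=0
  agg=12, ix=4, e=12
  agg=12, ix=5, e=4
  agg=12, ix=6, e=14
  agg=12, ix=7, e=13
  agg=13, ix=8, e=1

Final answer: 13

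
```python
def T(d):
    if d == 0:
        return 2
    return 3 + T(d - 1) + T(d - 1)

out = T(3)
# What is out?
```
Call trace (a repeated sub-call is expanded the first time; later identical calls just restate its return value):
T(d=3)
  T(d=2)
    T(d=1)
      T(d=0)
      -> return 2
      T(d=0)
      -> return 2
    -> return 7
    T(d=1) -> return 7  (same call as traced above)
  -> return 17
  T(d=2) -> return 17  (same call as traced above)
-> return 37

Final answer: 37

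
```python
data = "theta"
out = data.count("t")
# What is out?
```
Trace:
  data='theta'
  data='theta', out=2

Final answer: 2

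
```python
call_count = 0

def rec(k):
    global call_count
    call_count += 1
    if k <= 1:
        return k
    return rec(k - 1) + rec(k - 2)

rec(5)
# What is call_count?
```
Call trace (a repeated sub-call is expanded the first time; later identical calls just restate its return value):
rec(k=5)
  rec(k=4)
    rec(k=3)
      rec(k=2)
        rec(k=1)
        -> return 1
        rec(k=0)
        -> return 0
      -> return 1
      rec(k=1)
      -> return 1
    -> return 2
    rec(k=2) -> return 1  (same call as traced above)
  -> return 3
  rec(k=3) -> return 2  (same call as traced above)
-> return 5

call_count is incremented once per call, so count the calls in each subtree. Let C(k) = number of calls made by rec(k).
C(0) = C(1) = 1 (base case, no recursion); C(k) = 1 + C(k - 1) + C(k - 2) otherwise.
C(2) = 1 + C(1) + C(0) = 1 + 1 + 1 = 3
C(3) = 1 + C(2) + C(1) = 1 + 3 + 1 = 5
C(4) = 1 + C(3) + C(2) = 1 + 5 + 3 = 9
C(5) = 1 + C(4) + C(3) = 1 + 9 + 5 = 15
call_count = C(5) = 15

Final answer: 15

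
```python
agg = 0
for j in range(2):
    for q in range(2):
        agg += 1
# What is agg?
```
Trace:
  agg=0
  agg=1, j=0, q=0
  agg=2, j=0, q=1
  agg=3, j=1, q=0
  agg=4, j=1, q=1

Final answer: 4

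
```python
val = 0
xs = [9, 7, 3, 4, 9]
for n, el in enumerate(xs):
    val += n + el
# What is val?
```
Trace:
  val=0
  val=9, n=0, el=9
  val=17, n=1, el=7
  val=22, n=2, el=3
  val=29, n=3, el=4
  val=42, n=4, el=9

Final answer: 42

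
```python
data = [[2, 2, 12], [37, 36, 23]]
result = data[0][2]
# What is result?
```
Trace:
  data=[[2, 2, 12], [37, 36, 23]]
  data=[[2, 2, 12], [37, 36, 23]], result=12

Final answer: 12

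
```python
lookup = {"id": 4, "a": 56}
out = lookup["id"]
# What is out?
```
Trace:
  lookup={'id': 4, 'a': 56}
  lookup={'id': 4, 'a': 56}, out=4

Final answer: 4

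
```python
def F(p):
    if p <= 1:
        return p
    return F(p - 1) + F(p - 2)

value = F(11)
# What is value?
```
Call trace (a repeated sub-call is expanded the first time; later identical calls just restate its return value):
F(p=11)
  F(p=10)
    F(p=9)
      F(p=8)
        F(p=7)
          F(p=6)
            F(p=5)
              F(p=4)
                F(p=3)
                  F(p=2)
                    F(p=1)
                    -> return 1
                    F(p=0)
                    -> return 0
                  -> return 1
                  F(p=1)
                  -> return 1
                -> return 2
                F(p=2) -> return 1  (same call as traced above)
              -> return 3
              F(p=3) -> return 2  (same call as traced above)
            -> return 5
            F(p=4) -> return 3  (same call as traced above)
          -> return 8
          F(p=5) -> return 5  (same call as traced above)
        -> return 13
        F(p=6) -> return 8  (same call as traced above)
      -> return 21
      F(p=7) -> return 13  (same call as traced above)
    -> return 34
    F(p=8) -> return 21  (same call as traced above)
  -> return 55
  F(p=9) -> return 34  (same call as traced above)
-> return 89

Final answer: 89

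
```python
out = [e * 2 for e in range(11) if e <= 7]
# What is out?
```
Trace:
  e=0
  e=1
  e=2
  e=3
  e=4
  e=5
  e=6
  e=7
  e=8
  e=9
  e=10
  out=[0, 2, 4, 6, 8, 10, 12, 14]

Final answer: [0, 2, 4, 6, 8, 10, 12, 14]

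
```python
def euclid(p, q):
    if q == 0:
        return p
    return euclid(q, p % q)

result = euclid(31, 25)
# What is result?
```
Call trace:
euclid(p=31, q=25)
  euclid(p=25, q=6)
    euclid(p=6, q=1)
      euclid(p=1, q=0)
      -> return 1
    -> return 1
  -> return 1
-> return 1

Final answer: 1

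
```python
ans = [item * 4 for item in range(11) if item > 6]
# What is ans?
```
Trace:
  item=0
  item=1
  item=2
  item=3
  item=4
  item=5
  item=6
  item=7
  item=8
  item=9
  item=10
  ans=[28, 32, 36, 40]

Final answer: [28, 32, 36, 40]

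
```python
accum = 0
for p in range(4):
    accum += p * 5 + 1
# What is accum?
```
Trace:
  accum=0
  accum=1, p=0
  accum=7, p=1
  accum=18, p=2
  accum=34, p=3

Final answer: 34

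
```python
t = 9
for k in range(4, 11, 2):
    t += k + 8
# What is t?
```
Trace:
  t=9
  t=21, k=4
  t=35, k=6
  t=51, k=8
  t=69, k=10

Final answer: 69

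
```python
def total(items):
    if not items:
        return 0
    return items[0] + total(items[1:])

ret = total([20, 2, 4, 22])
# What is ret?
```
Call trace:
total(items=[20, 2, 4, 22])
  total(items=[2, 4, 22])
    total(items=[4, 22])
      total(items=[22])
        total(items=[])
        -> return 0
      -> return 22
    -> return 26
  -> return 28
-> return 48

Final answer: 48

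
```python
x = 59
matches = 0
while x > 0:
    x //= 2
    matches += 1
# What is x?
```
Trace:
  x=59
  x=59, matches=0
  x=29, matches=1
  x=14, matches=2
  x=7, matches=3
  x=3, matches=4
  x=1, matches=5
  x=0, matches=6

Final answer: 0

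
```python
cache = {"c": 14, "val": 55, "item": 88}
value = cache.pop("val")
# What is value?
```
Trace:
  cache={'c': 14, 'val': 55, 'item': 88}
  cache={'c': 14, 'item': 88}, value=55

Final answer: 55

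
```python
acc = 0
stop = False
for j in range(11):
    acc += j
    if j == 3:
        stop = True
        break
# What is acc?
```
Trace:
  acc=0
  acc=0, stop=False
  acc=0, stop=False, j=0
  acc=1, stop=False, j=1
  acc=3, stop=False, j=2
  acc=6, stop=True, j=3

Final answer: 6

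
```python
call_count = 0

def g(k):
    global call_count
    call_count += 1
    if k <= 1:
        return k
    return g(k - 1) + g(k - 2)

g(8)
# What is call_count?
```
Call trace (a repeated sub-call is expanded the first time; later identical calls just restate its return value):
g(k=8)
  g(k=7)
    g(k=6)
      g(k=5)
        g(k=4)
          g(k=3)
            g(k=2)
              g(k=1)
              -> return 1
              g(k=0)
              -> return 0
            -> return 1
            g(k=1)
            -> return 1
          -> return 2
          g(k=2) -> return 1  (same call as traced above)
        -> return 3
        g(k=3) -> return 2  (same call as traced above)
      -> return 5
      g(k=4) -> return 3  (same call as traced above)
    -> return 8
    g(k=5) -> return 5  (same call as traced above)
  -> return 13
  g(k=6) -> return 8  (same call as traced above)
-> return 21

call_count is incremented once per call, so count the calls in each subtree. Let C(k) = number of calls made by g(k).
C(0) = C(1) = 1 (base case, no recursion); C(k) = 1 + C(k - 1) + C(k - 2) otherwise.
C(2) = 1 + C(1) + C(0) = 1 + 1 + 1 = 3
C(3) = 1 + C(2) + C(1) = 1 + 3 + 1 = 5
C(4) = 1 + C(3) + C(2) = 1 + 5 + 3 = 9
C(5) = 1 + C(4) + C(3) = 1 + 9 + 5 = 15
C(6) = 1 + C(5) + C(4) = 1 + 15 + 9 = 25
C(7) = 1 + C(6) + C(5) = 1 + 25 + 15 = 41
C(8) = 1 + C(7) + C(6) = 1 + 41 + 25 = 67
call_count = C(8) = 67

Final answer: 67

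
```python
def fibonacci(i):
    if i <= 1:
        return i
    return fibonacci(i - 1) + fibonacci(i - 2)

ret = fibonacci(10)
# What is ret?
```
Call trace (a repeated sub-call is expanded the first time; later identical calls just restate its return value):
fibonacci(i=10)
  fibonacci(i=9)
    fibonacci(i=8)
      fibonacci(i=7)
        fibonacci(i=6)
          fibonacci(i=5)
            fibonacci(i=4)
              fibonacci(i=3)
                fibonacci(i=2)
                  fibonacci(i=1)
                  -> return 1
                  fibonacci(i=0)
                  -> return 0
                -> return 1
                fibonacci(i=1)
                -> return 1
              -> return 2
              fibonacci(i=2) -> return 1  (same call as traced above)
            -> return 3
            fibonacci(i=3) -> return 2  (same call as traced above)
          -> return 5
          fibonacci(i=4) -> return 3  (same call as traced above)
        -> return 8
        fibonacci(i=5) -> return 5  (same call as traced above)
      -> return 13
      fibonacci(i=6) -> return 8  (same call as traced above)
    -> return 21
    fibonacci(i=7) -> return 13  (same call as traced above)
  -> return 34
  fibonacci(i=8) -> return 21  (same call as traced above)
-> return 55

Final answer: 55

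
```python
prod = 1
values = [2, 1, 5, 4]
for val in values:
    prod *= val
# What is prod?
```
Trace:
  prod=1
  prod=2, val=2
  prod=2, val=1
  prod=10, val=5
  prod=40, val=4

Final answer: 40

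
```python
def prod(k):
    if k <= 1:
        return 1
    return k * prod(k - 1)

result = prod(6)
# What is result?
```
Call trace:
prod(k=6)
  prod(k=5)
    prod(k=4)
      prod(k=3)
        prod(k=2)
          prod(k=1)
          -> return 1
        -> return 2
      -> return 6
    -> return 24
  -> return 120
-> return 720

Final answer: 720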